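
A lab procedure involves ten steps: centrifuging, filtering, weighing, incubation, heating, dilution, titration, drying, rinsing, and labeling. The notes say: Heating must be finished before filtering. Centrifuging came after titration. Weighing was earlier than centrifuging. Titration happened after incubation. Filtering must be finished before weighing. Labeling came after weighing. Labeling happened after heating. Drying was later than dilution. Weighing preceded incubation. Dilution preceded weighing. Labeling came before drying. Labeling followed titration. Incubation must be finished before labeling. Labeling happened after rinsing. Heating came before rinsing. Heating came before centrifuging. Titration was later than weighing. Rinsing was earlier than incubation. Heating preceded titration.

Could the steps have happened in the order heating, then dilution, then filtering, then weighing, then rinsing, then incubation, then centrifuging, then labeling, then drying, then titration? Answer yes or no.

The constraints require titration before labeling, but in the proposed sequence labeling appears ahead of titration. That one violation is enough.

no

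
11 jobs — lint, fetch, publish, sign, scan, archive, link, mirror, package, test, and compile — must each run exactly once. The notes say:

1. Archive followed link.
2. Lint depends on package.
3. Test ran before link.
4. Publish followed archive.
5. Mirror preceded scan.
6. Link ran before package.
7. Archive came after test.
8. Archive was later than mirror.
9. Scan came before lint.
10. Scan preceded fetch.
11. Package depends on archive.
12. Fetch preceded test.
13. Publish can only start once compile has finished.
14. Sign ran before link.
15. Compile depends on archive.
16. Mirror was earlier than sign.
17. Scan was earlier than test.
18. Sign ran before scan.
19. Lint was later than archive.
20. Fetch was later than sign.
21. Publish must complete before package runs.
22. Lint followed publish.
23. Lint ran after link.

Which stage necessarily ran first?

Mirror has a chain of constraints placing it before every other stage, so mirror must be first.

mirror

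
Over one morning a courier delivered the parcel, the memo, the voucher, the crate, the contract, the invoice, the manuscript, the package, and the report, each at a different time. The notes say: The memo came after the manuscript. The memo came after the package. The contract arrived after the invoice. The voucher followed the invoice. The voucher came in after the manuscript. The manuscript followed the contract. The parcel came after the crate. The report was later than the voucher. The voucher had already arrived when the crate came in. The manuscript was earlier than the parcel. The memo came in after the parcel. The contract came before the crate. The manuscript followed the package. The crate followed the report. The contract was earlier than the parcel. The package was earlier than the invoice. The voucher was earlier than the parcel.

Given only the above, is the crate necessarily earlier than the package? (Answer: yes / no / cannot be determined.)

Tracing the constraints gives the package → the manuscript → the voucher → the crate, so the package must come before the crate.
That means the crate cannot be before the package.

no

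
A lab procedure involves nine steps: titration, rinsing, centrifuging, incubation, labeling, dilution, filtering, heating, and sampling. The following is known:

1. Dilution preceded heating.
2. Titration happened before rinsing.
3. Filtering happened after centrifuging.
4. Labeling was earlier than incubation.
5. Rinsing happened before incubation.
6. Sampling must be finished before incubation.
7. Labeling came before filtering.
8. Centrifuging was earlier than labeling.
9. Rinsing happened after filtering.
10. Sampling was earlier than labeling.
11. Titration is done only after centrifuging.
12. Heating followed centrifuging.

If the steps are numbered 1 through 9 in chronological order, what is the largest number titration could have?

7

Titration must come before incubation and rinsing — 2 steps forced after it.
Everything else can be placed before titration in some valid order, so titration can sit as late as position 9 − 2 = 7.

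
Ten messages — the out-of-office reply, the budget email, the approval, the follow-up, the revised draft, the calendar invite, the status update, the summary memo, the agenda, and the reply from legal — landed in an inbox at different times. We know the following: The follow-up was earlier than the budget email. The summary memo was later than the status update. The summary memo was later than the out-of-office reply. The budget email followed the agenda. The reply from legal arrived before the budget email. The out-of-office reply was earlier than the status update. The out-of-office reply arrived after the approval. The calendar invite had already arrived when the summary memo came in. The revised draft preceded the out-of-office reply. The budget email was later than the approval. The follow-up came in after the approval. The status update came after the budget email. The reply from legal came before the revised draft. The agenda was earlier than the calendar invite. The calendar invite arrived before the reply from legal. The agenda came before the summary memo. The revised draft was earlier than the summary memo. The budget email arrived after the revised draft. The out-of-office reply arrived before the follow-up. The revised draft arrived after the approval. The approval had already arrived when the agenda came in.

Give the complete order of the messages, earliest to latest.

The constraints fix every adjacent pair, so only one ordering works:
the approval → the agenda → the calendar invite → the reply from legal → the revised draft → the out-of-office reply → the follow-up → the budget email → the status update → the summary memo.

the approval, the agenda, the calendar invite, the reply from legal, the revised draft, the out-of-office reply, the follow-up, the budget email, the status update, the summary memo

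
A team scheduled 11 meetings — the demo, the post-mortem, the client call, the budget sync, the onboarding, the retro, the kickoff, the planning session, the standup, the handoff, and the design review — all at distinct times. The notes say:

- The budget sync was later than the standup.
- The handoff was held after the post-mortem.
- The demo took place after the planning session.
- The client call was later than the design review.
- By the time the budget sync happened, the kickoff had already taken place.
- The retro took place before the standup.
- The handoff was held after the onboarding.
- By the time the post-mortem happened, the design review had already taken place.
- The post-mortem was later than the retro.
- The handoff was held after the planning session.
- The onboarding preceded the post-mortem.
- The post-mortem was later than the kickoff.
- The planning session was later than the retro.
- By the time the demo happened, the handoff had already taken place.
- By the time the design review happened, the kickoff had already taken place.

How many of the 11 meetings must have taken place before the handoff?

Directly stated before the handoff: the onboarding, the planning session, and the post-mortem.
The design review reaches the handoff via the design review → the post-mortem → the handoff.
The kickoff reaches the handoff via the kickoff → the post-mortem → the handoff.
The retro reaches the handoff via the retro → the planning session → the handoff.
No chain forces the standup (or any of the others) ahead of the handoff.
That's the design review, the kickoff, the onboarding, the planning session, the post-mortem, and the retro — 6 in all.

6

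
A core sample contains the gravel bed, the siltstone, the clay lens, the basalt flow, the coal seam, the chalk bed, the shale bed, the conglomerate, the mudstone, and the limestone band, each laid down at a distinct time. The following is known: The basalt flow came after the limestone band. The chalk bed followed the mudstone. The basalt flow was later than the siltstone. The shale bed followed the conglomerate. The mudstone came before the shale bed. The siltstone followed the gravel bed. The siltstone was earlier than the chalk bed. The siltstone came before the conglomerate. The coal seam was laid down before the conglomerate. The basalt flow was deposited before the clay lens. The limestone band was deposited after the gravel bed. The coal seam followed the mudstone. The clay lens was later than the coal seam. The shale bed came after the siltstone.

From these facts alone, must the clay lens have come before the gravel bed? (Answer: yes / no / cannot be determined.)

no

Tracing the constraints gives the gravel bed → the siltstone → the basalt flow → the clay lens, so the gravel bed must come before the clay lens.
That means the clay lens cannot be before the gravel bed.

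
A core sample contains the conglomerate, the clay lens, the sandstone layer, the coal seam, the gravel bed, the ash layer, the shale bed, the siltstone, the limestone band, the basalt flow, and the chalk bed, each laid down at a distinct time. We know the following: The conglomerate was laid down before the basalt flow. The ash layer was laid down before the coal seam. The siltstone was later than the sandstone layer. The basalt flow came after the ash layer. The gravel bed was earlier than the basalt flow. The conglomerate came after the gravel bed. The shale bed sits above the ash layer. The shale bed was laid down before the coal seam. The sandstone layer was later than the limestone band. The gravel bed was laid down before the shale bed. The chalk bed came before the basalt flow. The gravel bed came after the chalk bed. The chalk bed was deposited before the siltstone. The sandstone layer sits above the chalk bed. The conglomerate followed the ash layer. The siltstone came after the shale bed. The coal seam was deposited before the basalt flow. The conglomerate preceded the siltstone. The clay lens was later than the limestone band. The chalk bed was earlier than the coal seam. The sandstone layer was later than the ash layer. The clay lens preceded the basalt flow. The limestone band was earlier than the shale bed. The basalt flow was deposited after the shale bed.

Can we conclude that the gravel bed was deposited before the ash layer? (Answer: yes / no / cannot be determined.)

cannot be determined

No chain of stated constraints runs from the gravel bed to the ash layer, and none runs from the ash layer to the gravel bed either.
So the relative order of the gravel bed and the ash layer is not fixed by the given facts.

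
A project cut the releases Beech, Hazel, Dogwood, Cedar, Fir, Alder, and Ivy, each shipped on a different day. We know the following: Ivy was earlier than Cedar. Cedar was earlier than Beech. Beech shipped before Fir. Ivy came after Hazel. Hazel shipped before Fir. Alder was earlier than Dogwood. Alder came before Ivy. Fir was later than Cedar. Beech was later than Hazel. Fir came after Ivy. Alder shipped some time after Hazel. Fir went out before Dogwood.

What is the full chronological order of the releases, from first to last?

The constraints fix every adjacent pair, so only one ordering works:
Hazel → Alder → Ivy → Cedar → Beech → Fir → Dogwood.

Hazel, Alder, Ivy, Cedar, Beech, Fir, Dogwood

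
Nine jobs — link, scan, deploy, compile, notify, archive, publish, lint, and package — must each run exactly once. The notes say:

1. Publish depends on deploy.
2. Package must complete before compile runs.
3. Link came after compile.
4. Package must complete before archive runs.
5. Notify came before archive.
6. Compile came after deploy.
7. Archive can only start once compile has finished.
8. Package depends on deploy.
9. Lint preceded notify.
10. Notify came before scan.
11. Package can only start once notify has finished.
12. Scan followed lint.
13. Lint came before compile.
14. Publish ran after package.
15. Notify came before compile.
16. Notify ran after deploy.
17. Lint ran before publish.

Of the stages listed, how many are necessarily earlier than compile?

4

Directly stated before compile: deploy, lint, notify, and package.
No chain forces link (or any of the others) ahead of compile.
That's deploy, lint, notify, and package — 4 in all.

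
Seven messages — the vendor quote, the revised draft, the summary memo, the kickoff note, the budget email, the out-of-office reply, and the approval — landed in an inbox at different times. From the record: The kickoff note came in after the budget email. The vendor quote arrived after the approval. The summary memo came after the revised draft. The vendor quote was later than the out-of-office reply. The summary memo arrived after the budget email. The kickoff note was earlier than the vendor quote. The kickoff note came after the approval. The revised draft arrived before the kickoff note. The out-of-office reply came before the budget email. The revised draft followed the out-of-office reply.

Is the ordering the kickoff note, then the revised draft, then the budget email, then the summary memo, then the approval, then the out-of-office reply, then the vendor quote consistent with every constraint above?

The constraints require the budget email before the kickoff note, but in the proposed sequence the kickoff note appears ahead of the budget email. That one violation is enough.

no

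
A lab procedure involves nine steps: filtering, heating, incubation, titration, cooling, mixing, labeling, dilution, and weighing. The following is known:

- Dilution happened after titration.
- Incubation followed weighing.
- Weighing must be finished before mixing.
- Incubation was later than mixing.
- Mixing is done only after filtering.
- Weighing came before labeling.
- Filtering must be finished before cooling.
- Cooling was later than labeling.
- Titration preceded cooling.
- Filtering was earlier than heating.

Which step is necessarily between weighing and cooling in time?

Tracing the constraints gives weighing → labeling → cooling, so labeling sits after weighing and before cooling.
No other step is forced both after weighing and before cooling.

labeling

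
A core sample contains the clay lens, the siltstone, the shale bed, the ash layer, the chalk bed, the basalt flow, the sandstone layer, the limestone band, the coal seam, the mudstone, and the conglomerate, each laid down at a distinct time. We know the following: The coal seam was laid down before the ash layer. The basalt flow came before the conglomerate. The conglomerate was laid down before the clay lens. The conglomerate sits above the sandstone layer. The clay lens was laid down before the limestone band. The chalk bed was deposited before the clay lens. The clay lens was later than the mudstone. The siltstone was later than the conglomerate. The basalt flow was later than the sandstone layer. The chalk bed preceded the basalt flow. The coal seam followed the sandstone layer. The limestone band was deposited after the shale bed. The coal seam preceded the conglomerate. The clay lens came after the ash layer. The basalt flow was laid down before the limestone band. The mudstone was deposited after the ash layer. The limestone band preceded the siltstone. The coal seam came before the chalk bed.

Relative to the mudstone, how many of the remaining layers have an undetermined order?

4

Forced before the mudstone: the ash layer, the coal seam, and the sandstone layer; forced after the mudstone: the clay lens, the limestone band, and the siltstone.
That leaves the basalt flow, the chalk bed, the conglomerate, and the shale bed with no forced order relative to the mudstone — 4.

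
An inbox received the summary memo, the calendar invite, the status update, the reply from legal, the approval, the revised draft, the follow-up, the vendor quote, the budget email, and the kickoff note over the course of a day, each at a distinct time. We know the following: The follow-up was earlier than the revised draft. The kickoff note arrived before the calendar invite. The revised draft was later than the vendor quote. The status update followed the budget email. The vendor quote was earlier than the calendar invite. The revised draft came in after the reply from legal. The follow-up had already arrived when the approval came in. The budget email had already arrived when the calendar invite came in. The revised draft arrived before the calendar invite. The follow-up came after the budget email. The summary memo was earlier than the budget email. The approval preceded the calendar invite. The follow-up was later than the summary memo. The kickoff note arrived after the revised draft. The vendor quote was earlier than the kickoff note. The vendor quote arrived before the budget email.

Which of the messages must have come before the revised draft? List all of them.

Directly stated before the revised draft: the follow-up, the reply from legal, and the vendor quote.
The budget email reaches the revised draft via the budget email → the follow-up → the revised draft.
The summary memo reaches the revised draft via the summary memo → the follow-up → the revised draft.
No chain forces the approval (or any of the others) ahead of the revised draft.

the budget email, the follow-up, the reply from legal, the summary memo, the vendor quote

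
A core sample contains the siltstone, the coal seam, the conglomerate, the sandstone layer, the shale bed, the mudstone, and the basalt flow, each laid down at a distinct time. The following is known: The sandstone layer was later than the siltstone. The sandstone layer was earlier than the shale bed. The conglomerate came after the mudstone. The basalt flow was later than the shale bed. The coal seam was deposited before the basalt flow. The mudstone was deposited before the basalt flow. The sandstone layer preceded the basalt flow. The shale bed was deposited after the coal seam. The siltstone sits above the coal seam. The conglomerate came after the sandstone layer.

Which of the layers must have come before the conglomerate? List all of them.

the coal seam, the mudstone, the sandstone layer, the siltstone

Directly stated before the conglomerate: the mudstone and the sandstone layer.
The coal seam reaches the conglomerate via the coal seam → the siltstone → the sandstone layer → the conglomerate.
The siltstone reaches the conglomerate via the siltstone → the sandstone layer → the conglomerate.
No chain forces the basalt flow (or any of the others) ahead of the conglomerate.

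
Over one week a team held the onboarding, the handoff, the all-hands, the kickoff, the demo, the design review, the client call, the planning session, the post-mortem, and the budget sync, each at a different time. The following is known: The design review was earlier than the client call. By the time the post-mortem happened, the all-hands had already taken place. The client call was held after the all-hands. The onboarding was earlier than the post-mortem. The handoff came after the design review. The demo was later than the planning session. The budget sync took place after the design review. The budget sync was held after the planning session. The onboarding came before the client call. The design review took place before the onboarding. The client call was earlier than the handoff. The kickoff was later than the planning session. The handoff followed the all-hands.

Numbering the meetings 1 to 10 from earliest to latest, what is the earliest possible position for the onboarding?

2

The design review must come before the onboarding — 1 forced predecessor.
Nothing else is forced ahead of the onboarding, so its earliest slot is position 1 + 1 = 2.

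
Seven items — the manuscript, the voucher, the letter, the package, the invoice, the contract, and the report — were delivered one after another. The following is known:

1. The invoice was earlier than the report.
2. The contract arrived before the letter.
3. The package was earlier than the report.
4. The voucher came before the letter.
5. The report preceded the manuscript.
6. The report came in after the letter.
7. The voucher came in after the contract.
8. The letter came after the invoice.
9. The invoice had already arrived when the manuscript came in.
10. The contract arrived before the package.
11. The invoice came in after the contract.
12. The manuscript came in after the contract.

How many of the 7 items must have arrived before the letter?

3

Directly stated before the letter: the contract, the invoice, and the voucher.
No chain forces the package (or any of the others) ahead of the letter.
That's the contract, the invoice, and the voucher — 3 in all.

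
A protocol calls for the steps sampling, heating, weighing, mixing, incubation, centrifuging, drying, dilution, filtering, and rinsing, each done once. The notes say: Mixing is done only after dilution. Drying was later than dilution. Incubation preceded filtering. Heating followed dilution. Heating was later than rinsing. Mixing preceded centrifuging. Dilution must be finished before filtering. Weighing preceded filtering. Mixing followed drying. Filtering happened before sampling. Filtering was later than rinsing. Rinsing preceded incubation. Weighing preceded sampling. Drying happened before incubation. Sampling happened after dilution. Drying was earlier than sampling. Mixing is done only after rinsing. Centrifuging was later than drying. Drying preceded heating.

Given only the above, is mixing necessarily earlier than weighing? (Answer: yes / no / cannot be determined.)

No chain of stated constraints runs from mixing to weighing, and none runs from weighing to mixing either.
So the relative order of mixing and weighing is not fixed by the given facts.

cannot be determined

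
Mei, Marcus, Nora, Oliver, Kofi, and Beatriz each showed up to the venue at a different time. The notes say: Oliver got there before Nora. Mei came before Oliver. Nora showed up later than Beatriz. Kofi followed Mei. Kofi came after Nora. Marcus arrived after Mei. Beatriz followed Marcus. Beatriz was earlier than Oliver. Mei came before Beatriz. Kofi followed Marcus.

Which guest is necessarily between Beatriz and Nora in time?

Tracing the constraints gives Beatriz → Oliver → Nora, so Oliver sits after Beatriz and before Nora.
No other guest is forced both after Beatriz and before Nora.

Oliver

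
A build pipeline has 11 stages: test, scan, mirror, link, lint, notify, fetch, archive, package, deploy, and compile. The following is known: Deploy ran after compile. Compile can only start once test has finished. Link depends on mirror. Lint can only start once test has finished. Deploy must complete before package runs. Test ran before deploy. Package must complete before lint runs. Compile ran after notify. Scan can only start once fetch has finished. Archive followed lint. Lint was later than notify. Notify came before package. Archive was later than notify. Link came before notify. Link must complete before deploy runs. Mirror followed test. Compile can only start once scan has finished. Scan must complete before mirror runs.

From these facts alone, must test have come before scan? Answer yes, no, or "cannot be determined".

cannot be determined

No chain of stated constraints runs from test to scan, and none runs from scan to test either.
So the relative order of test and scan is not fixed by the given facts.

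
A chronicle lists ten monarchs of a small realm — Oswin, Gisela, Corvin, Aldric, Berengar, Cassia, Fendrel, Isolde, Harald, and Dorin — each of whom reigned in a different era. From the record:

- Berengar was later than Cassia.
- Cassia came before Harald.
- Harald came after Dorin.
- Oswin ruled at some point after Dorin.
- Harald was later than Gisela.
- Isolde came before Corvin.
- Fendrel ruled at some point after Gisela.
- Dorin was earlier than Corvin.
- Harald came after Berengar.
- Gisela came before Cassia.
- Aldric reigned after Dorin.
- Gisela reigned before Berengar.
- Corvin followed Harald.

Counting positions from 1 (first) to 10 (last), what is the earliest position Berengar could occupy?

Cassia and Gisela must both come before Berengar — 2 forced predecessors.
Nothing else is forced ahead of Berengar, so their earliest slot is position 2 + 1 = 3.

3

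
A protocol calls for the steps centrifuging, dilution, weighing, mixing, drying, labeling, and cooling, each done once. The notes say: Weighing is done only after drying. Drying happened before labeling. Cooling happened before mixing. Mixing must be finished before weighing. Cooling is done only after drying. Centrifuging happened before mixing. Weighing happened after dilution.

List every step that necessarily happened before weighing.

centrifuging, cooling, dilution, drying, mixing

Directly stated before weighing: dilution, drying, and mixing.
Centrifuging reaches weighing via centrifuging → mixing → weighing.
Cooling reaches weighing via cooling → mixing → weighing.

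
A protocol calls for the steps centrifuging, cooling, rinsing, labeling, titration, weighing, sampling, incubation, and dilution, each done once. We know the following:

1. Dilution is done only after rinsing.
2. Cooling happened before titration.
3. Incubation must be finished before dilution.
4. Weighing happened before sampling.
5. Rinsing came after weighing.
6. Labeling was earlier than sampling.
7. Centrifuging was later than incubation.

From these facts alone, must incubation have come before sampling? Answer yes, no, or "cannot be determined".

cannot be determined

No chain of stated constraints runs from incubation to sampling, and none runs from sampling to incubation either.
So the relative order of incubation and sampling is not fixed by the given facts.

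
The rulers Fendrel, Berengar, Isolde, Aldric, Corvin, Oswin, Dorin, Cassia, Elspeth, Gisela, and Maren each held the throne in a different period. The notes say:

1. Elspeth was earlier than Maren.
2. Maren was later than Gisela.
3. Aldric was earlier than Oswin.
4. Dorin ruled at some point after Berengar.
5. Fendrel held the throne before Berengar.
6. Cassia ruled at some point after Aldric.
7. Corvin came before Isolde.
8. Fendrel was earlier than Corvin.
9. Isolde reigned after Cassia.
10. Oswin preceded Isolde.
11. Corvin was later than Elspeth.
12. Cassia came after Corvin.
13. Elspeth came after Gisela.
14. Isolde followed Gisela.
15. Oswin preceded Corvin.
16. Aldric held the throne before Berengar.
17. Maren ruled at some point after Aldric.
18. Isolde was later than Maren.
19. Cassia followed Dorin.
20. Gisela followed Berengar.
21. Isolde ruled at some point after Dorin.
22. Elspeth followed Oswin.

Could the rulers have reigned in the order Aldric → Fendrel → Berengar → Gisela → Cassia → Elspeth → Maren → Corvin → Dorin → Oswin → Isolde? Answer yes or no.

no

The constraints require Corvin before Cassia, but in the proposed sequence Cassia appears ahead of Corvin. That one violation is enough.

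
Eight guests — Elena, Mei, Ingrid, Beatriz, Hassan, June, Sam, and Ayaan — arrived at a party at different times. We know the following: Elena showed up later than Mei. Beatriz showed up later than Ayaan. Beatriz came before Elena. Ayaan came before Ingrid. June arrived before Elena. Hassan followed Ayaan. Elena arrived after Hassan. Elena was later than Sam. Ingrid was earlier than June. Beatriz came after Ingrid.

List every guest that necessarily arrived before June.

Directly stated before June: Ingrid.
Ayaan reaches June via Ayaan → Ingrid → June.

Ayaan, Ingrid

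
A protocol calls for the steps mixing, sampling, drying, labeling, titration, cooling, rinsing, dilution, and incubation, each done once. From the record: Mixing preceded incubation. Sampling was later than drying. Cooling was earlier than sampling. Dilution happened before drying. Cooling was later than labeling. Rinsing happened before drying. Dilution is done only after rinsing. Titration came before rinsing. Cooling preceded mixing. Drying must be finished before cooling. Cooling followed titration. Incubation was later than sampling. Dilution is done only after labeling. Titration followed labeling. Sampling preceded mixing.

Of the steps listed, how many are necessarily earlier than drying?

4

Directly stated before drying: dilution and rinsing.
Labeling reaches drying via labeling → dilution → drying.
Titration reaches drying via titration → rinsing → drying.
No chain forces sampling (or any of the others) ahead of drying.
That's dilution, labeling, rinsing, and titration — 4 in all.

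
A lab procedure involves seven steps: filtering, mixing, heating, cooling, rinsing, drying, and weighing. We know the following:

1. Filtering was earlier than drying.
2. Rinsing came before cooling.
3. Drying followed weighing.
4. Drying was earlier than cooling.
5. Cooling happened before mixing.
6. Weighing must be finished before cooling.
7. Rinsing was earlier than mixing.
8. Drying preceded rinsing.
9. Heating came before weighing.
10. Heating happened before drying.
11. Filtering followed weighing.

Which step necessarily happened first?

Heating has a chain of constraints placing it before every other step, so heating must be first.

heating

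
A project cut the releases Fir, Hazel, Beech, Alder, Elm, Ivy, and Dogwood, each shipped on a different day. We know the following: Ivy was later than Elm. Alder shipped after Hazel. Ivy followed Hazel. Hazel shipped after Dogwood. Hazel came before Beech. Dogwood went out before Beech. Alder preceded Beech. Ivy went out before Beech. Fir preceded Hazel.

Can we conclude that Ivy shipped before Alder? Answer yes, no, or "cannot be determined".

No chain of stated constraints runs from Ivy to Alder, and none runs from Alder to Ivy either.
So the relative order of Ivy and Alder is not fixed by the given facts.

cannot be determined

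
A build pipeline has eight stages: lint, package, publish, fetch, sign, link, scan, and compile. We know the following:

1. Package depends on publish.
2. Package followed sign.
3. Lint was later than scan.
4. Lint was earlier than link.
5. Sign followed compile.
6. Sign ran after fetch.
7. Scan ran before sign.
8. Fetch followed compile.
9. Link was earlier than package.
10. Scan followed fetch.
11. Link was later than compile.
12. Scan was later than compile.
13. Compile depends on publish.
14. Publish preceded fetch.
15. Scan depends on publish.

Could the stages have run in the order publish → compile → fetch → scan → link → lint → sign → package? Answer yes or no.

The constraints require lint before link, but in the proposed sequence link appears ahead of lint. That one violation is enough.

no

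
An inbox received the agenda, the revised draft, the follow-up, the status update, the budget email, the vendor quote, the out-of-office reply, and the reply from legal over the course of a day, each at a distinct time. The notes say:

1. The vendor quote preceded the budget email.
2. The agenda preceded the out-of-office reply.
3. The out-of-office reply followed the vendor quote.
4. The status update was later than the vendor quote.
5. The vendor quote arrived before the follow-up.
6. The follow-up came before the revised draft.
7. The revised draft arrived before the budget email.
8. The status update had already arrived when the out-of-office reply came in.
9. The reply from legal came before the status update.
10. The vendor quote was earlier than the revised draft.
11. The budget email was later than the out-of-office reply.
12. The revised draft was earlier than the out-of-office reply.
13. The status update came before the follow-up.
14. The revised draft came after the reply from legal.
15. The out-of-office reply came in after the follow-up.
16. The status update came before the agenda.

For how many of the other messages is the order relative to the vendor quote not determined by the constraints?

1

Forced after the vendor quote: the agenda, the budget email, the follow-up, the out-of-office reply, the revised draft, and the status update.
That leaves the reply from legal with no forced order relative to the vendor quote — 1.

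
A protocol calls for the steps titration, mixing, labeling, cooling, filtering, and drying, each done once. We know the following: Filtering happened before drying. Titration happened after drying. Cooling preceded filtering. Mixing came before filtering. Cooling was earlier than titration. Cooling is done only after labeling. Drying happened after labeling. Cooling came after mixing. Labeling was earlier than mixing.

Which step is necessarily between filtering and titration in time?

Tracing the constraints gives filtering → drying → titration, so drying sits after filtering and before titration.
No other step is forced both after filtering and before titration.

drying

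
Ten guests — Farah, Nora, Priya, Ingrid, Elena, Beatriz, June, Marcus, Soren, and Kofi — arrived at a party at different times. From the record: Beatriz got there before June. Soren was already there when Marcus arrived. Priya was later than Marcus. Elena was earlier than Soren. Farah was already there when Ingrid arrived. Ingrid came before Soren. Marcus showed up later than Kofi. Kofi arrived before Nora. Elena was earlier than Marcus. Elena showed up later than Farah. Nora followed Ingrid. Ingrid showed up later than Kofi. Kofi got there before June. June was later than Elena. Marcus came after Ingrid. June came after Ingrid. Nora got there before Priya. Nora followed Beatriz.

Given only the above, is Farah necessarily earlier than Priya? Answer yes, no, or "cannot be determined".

yes

Chain the constraints: Farah → Elena → Marcus → Priya. Each link is directly stated, so Farah comes before Priya.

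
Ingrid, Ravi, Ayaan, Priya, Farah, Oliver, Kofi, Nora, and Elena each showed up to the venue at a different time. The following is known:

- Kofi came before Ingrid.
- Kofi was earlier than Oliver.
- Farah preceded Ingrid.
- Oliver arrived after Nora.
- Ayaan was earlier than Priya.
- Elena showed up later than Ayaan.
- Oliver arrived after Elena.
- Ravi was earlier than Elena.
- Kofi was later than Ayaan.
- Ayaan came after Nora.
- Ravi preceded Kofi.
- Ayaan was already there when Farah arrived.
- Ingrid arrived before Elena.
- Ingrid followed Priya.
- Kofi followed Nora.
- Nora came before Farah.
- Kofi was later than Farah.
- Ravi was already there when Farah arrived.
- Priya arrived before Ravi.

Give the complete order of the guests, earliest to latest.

Nora, Ayaan, Priya, Ravi, Farah, Kofi, Ingrid, Elena, Oliver

The constraints fix every adjacent pair, so only one ordering works:
Nora → Ayaan → Priya → Ravi → Farah → Kofi → Ingrid → Elena → Oliver.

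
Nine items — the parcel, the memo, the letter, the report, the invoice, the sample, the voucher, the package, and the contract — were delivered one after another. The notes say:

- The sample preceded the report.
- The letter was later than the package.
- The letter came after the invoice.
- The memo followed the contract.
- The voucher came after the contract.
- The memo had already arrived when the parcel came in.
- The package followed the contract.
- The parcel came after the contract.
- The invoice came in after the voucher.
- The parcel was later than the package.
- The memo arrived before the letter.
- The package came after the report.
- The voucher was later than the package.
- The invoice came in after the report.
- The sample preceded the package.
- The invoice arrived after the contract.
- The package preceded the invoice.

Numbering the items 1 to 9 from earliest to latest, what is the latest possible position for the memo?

7

The memo must come before the letter and the parcel — 2 items forced after it.
Everything else can be placed before the memo in some valid order, so the memo can sit as late as position 9 − 2 = 7.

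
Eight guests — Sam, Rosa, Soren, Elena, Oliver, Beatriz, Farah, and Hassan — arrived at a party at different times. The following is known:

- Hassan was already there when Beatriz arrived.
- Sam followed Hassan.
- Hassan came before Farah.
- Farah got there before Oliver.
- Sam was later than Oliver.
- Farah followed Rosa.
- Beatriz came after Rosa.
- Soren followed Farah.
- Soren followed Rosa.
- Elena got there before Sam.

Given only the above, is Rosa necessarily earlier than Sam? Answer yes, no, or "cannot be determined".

Chain the constraints: Rosa → Farah → Oliver → Sam. Each link is directly stated, so Rosa comes before Sam.

yes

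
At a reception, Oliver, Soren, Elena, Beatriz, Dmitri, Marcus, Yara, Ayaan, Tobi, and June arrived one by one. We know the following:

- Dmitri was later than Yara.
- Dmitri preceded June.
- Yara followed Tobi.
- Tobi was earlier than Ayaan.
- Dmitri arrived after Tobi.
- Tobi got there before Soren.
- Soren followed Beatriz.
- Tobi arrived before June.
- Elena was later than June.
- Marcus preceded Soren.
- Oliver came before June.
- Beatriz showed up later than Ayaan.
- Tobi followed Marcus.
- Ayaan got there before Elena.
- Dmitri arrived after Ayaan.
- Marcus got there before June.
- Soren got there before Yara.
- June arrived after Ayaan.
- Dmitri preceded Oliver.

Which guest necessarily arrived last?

Every other guest has a chain of constraints placing them before Elena, so Elena is last.

Elena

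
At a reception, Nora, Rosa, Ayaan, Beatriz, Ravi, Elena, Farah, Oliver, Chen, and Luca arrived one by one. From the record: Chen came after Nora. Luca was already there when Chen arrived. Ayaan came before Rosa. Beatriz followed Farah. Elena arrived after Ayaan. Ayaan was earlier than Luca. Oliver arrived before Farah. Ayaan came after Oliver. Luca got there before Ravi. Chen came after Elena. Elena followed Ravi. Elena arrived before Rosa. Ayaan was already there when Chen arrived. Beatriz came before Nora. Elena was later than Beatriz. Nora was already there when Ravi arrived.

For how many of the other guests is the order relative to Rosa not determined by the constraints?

Forced before Rosa: Ayaan, Beatriz, Elena, Farah, Luca, Nora, Oliver, and Ravi.
That leaves Chen with no forced order relative to Rosa — 1.

1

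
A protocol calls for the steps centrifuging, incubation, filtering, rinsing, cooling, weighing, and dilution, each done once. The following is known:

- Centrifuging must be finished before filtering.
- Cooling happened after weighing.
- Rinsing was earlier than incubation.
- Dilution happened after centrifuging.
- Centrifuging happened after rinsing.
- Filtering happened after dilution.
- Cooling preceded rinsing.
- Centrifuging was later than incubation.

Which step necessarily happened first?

Weighing has a chain of constraints placing it before every other step, so weighing must be first.

weighing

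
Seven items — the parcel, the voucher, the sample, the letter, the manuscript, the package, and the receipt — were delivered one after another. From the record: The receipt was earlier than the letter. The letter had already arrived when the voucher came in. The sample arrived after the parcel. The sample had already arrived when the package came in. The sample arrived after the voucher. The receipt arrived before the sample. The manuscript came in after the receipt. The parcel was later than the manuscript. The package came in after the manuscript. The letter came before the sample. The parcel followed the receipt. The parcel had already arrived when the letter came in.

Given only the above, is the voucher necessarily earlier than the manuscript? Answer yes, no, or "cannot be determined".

no

Tracing the constraints gives the manuscript → the parcel → the letter → the voucher, so the manuscript must come before the voucher.
That means the voucher cannot be before the manuscript.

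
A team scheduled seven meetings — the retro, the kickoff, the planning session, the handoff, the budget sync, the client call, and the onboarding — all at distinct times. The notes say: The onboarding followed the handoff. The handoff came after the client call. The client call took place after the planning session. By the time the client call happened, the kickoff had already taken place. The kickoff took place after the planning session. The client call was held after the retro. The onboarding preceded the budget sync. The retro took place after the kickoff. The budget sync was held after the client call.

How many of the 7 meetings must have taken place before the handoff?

Directly stated before the handoff: the client call.
The kickoff reaches the handoff via the kickoff → the client call → the handoff.
The planning session reaches the handoff via the planning session → the client call → the handoff.
The retro reaches the handoff via the retro → the client call → the handoff.
No chain forces the onboarding (or any of the others) ahead of the handoff.
That's the client call, the kickoff, the planning session, and the retro — 4 in all.

4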